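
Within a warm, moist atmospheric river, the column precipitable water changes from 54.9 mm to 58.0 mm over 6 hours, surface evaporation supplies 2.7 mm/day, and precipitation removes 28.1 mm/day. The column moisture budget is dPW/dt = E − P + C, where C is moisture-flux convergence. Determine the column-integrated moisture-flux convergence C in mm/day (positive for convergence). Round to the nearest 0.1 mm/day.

dPW/dt = (58.0 − 54.9) mm / (6/24 day) = +12.400 mm/day.
C = dPW/dt − E + P = (+12.400) − 2.7 + 28.1 = 37.8 mm/day.

C ≈ 37.8 mm/day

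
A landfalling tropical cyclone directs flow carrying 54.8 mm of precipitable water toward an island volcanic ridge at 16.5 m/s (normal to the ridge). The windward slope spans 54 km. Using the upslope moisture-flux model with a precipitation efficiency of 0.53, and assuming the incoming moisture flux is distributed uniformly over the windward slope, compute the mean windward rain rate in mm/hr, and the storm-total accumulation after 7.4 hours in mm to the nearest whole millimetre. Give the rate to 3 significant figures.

Incoming column moisture flux per unit ridge length: F = V × PW = 16.5 × 54.8 = 904.2 mm·m/s.
Spread over the 54 km slope with efficiency ε = 0.53: R = ε·F/W = 0.53 × 904.2 / 54000 m = 8.875e-03 mm/s.
R = 8.875e-03 × 3600 = 31.9 mm/hr.
Over 7.4 h: total = 31.9 × 7.4 = 236.06 ≈ 236 mm.

R ≈ 31.9 mm/hr; total ≈ 236 mm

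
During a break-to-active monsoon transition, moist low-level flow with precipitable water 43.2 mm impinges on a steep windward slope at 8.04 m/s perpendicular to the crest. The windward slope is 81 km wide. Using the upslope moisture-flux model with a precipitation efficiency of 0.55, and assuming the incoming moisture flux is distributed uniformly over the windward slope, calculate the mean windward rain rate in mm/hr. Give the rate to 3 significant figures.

Incoming column moisture flux per unit ridge length: F = V × PW = 8.04 × 43.2 = 347.328 mm·m/s.
Spread over the 81 km slope with efficiency ε = 0.55: R = ε·F/W = 0.55 × 347.328 / 81000 m = 2.358e-03 mm/s.
R = 2.358e-03 × 3600 = 8.49 mm/hr.

R ≈ 8.49 mm/hr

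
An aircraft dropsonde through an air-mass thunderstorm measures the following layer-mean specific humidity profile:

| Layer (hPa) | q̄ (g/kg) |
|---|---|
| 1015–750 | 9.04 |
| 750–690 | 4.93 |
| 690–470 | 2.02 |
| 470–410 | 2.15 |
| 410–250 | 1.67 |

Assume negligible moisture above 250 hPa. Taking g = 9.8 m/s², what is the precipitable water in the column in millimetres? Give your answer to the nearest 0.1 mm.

Precipitable water is the column-integrated vapour mass per unit area: PW = (1/g) Σ q̄ Δp, with q in kg/kg and Δp in Pa (1 kg/m² of water = 1 mm).
Layer 1015–750 hPa: Δp = 265 hPa = 26500 Pa, q̄ = 0.00904 kg/kg → 0.00904 × 26500 / 9.8 = 24.44 mm
Layer 750–690 hPa: Δp = 60 hPa = 6000 Pa, q̄ = 0.00493 kg/kg → 0.00493 × 6000 / 9.8 = 3.02 mm
Layer 690–470 hPa: Δp = 220 hPa = 22000 Pa, q̄ = 0.00202 kg/kg → 0.00202 × 22000 / 9.8 = 4.53 mm
Layer 470–410 hPa: Δp = 60 hPa = 6000 Pa, q̄ = 0.00215 kg/kg → 0.00215 × 6000 / 9.8 = 1.32 mm
Layer 410–250 hPa: Δp = 160 hPa = 16000 Pa, q̄ = 0.00167 kg/kg → 0.00167 × 16000 / 9.8 = 2.73 mm
PW = 24.44 + 3.02 + 4.53 + 1.32 + 2.73 = 36.04 ≈ 36.0 mm.

PW ≈ 36.0 mm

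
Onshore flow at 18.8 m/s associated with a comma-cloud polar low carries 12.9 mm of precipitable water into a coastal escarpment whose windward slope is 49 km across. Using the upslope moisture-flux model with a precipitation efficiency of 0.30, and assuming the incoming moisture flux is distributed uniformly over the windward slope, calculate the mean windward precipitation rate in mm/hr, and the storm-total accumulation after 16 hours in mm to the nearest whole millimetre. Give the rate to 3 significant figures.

Incoming column moisture flux per unit ridge length: F = V × PW = 18.8 × 12.9 = 242.52 mm·m/s.
Spread over the 49 km slope with efficiency ε = 0.30: R = ε·F/W = 0.30 × 242.52 / 49000 m = 1.485e-03 mm/s.
R = 1.485e-03 × 3600 = 5.35 mm/hr.
Over 16 h: total = 5.35 × 16 = 85.6 ≈ 86 mm.

R ≈ 5.35 mm/hr; total ≈ 86 mm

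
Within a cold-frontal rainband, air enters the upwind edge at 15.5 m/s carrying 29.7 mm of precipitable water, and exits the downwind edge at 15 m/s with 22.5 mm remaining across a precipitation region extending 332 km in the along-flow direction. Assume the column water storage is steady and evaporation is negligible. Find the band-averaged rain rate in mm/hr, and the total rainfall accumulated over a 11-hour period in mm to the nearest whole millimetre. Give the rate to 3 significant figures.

R ≈ 1.33 mm/hr; total ≈ 15 mm

Column moisture flux per unit crosswind length is F = V × PW.
Inflow: F_in = 15.5 × 29.7 = 460.35 mm·m/s
Outflow: F_out = 15 × 22.5 = 337.5 mm·m/s
Steady-state rate R = (F_in − F_out)/L = (460.35 − 337.5) / 332000 m = 3.700e-04 mm/s.
R = 3.700e-04 × 3600 = 1.33 mm/hr.
Over 11 h: total = 1.33 × 11 = 14.63 ≈ 15 mm.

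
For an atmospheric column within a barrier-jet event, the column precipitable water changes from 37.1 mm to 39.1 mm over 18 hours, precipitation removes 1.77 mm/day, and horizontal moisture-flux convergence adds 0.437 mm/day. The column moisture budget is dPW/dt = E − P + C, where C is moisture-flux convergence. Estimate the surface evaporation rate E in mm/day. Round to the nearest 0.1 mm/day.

E ≈ 4.0 mm/day

dPW/dt = (39.1 − 37.1) mm / (18/24 day) = +2.667 mm/day.
E = dPW/dt + P − C = (+2.667) + 1.77 − (0.437) = 4.0 mm/day.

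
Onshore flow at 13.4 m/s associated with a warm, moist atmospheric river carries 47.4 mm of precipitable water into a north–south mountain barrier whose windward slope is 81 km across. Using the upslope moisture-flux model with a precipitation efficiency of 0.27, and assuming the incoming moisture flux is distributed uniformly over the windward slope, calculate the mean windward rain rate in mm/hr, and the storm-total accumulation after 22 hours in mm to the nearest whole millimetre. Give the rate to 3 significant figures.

Incoming column moisture flux per unit ridge length: F = V × PW = 13.4 × 47.4 = 635.16 mm·m/s.
Spread over the 81 km slope with efficiency ε = 0.27: R = ε·F/W = 0.27 × 635.16 / 81000 m = 2.117e-03 mm/s.
R = 2.117e-03 × 3600 = 7.62 mm/hr.
Over 22 h: total = 7.62 × 22 = 167.64 ≈ 168 mm.

R ≈ 7.62 mm/hr; total ≈ 168 mm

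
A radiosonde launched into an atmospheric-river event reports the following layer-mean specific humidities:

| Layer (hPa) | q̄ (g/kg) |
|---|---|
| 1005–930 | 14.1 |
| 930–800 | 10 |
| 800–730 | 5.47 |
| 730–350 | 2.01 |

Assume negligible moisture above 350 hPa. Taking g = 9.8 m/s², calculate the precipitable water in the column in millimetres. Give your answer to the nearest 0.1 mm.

Precipitable water is the column-integrated vapour mass per unit area: PW = (1/g) Σ q̄ Δp, with q in kg/kg and Δp in Pa (1 kg/m² of water = 1 mm).
Layer 1005–930 hPa: Δp = 75 hPa = 7500 Pa, q̄ = 0.0141 kg/kg → 0.0141 × 7500 / 9.8 = 10.79 mm
Layer 930–800 hPa: Δp = 130 hPa = 13000 Pa, q̄ = 0.01 kg/kg → 0.01 × 13000 / 9.8 = 13.27 mm
Layer 800–730 hPa: Δp = 70 hPa = 7000 Pa, q̄ = 0.00547 kg/kg → 0.00547 × 7000 / 9.8 = 3.91 mm
Layer 730–350 hPa: Δp = 380 hPa = 38000 Pa, q̄ = 0.00201 kg/kg → 0.00201 × 38000 / 9.8 = 7.79 mm
PW = 10.79 + 13.27 + 3.91 + 7.79 = 35.76 ≈ 35.8 mm.

PW ≈ 35.8 mm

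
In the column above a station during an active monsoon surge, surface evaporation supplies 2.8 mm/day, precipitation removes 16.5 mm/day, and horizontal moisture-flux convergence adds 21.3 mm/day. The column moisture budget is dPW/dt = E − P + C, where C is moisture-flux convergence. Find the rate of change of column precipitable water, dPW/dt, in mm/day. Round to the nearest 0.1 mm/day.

dPW/dt = E − P + C = 2.8 − 16.5 + (21.3) = 7.6 mm/day.

dPW/dt ≈ 7.6 mm/day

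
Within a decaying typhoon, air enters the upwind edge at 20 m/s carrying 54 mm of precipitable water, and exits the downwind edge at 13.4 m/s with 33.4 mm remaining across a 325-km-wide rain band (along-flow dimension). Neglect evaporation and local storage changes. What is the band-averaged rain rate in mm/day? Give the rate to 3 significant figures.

R ≈ 168 mm/day

Column moisture flux per unit crosswind length is F = V × PW.
Inflow: F_in = 20 × 54 = 1080 mm·m/s
Outflow: F_out = 13.4 × 33.4 = 447.56 mm·m/s
Steady-state rate R = (F_in − F_out)/L = (1080 − 447.56) / 325000 m = 1.946e-03 mm/s.
R = 1.946e-03 × 3600 × 24 = 168 mm/day.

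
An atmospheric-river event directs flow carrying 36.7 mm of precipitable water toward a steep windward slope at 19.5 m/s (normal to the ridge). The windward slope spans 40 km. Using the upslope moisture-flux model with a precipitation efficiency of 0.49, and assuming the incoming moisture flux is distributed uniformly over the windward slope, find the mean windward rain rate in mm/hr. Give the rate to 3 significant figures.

R ≈ 31.6 mm/hr

Incoming column moisture flux per unit ridge length: F = V × PW = 19.5 × 36.7 = 715.65 mm·m/s.
Spread over the 40 km slope with efficiency ε = 0.49: R = ε·F/W = 0.49 × 715.65 / 40000 m = 8.767e-03 mm/s.
R = 8.767e-03 × 3600 = 31.6 mm/hr.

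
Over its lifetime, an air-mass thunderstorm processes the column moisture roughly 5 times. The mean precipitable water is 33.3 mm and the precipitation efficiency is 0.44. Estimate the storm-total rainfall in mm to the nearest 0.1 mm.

rainfall ≈ 73.3 mm

Each cycle deposits ε × PW = 0.44 × 33.3 = 14.652 mm.
Over 5 cycles: 5 × 14.652 = 73.3 mm.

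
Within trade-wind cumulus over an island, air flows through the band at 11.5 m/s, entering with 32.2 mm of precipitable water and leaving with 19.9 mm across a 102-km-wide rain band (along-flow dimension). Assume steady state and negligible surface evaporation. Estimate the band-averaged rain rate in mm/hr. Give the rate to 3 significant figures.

R ≈ 4.99 mm/hr

Column moisture flux per unit crosswind length is F = V × PW.
Inflow: F_in = 11.5 × 32.2 = 370.3 mm·m/s
Outflow: F_out = 11.5 × 19.9 = 228.85 mm·m/s
Steady-state rate R = (F_in − F_out)/L = (370.3 − 228.85) / 102000 m = 1.387e-03 mm/s.
R = 1.387e-03 × 3600 = 4.99 mm/hr.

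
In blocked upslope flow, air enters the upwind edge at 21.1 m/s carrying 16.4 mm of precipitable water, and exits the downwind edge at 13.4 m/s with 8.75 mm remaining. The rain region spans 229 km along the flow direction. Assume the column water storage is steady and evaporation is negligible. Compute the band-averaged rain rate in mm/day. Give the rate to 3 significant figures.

R ≈ 86.3 mm/day

Column moisture flux per unit crosswind length is F = V × PW.
Inflow: F_in = 21.1 × 16.4 = 346.04 mm·m/s
Outflow: F_out = 13.4 × 8.75 = 117.25 mm·m/s
Steady-state rate R = (F_in − F_out)/L = (346.04 − 117.25) / 229000 m = 9.991e-04 mm/s.
R = 9.991e-04 × 3600 × 24 = 86.3 mm/day.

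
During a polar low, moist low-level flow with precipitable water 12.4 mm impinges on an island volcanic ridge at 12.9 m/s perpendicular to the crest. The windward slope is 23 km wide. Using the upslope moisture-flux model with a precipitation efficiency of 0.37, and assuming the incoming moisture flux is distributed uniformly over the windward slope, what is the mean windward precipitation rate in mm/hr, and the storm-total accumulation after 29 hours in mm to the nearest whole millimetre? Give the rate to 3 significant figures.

R ≈ 9.26 mm/hr; total ≈ 269 mm

Incoming column moisture flux per unit ridge length: F = V × PW = 12.9 × 12.4 = 159.96 mm·m/s.
Spread over the 23 km slope with efficiency ε = 0.37: R = ε·F/W = 0.37 × 159.96 / 23000 m = 2.573e-03 mm/s.
R = 2.573e-03 × 3600 = 9.26 mm/hr.
Over 29 h: total = 9.26 × 29 = 268.54 ≈ 269 mm.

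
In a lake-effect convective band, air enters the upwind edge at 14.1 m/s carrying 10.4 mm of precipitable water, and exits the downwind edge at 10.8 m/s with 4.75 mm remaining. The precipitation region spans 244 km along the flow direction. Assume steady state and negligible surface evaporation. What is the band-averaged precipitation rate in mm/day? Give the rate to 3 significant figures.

Column moisture flux per unit crosswind length is F = V × PW.
Inflow: F_in = 14.1 × 10.4 = 146.64 mm·m/s
Outflow: F_out = 10.8 × 4.75 = 51.3 mm·m/s
Steady-state rate R = (F_in − F_out)/L = (146.64 − 51.3) / 244000 m = 3.907e-04 mm/s.
R = 3.907e-04 × 3600 × 24 = 33.8 mm/day.

R ≈ 33.8 mm/day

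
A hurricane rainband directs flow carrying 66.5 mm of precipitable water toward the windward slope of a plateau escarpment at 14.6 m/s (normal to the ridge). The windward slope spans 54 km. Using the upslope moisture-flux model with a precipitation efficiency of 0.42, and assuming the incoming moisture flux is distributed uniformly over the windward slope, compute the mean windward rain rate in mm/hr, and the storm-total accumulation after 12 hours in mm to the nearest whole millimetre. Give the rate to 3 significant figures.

Incoming column moisture flux per unit ridge length: F = V × PW = 14.6 × 66.5 = 970.9 mm·m/s.
Spread over the 54 km slope with efficiency ε = 0.42: R = ε·F/W = 0.42 × 970.9 / 54000 m = 7.551e-03 mm/s.
R = 7.551e-03 × 3600 = 27.2 mm/hr.
Over 12 h: total = 27.2 × 12 = 326.4 ≈ 326 mm.

R ≈ 27.2 mm/hr; total ≈ 326 mm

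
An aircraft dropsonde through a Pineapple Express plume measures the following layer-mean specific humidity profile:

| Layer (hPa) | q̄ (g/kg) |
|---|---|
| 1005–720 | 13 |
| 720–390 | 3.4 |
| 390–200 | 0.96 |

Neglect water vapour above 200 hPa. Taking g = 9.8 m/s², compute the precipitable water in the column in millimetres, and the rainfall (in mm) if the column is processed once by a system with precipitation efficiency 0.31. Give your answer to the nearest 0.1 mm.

Precipitable water is the column-integrated vapour mass per unit area: PW = (1/g) Σ q̄ Δp, with q in kg/kg and Δp in Pa (1 kg/m² of water = 1 mm).
Layer 1005–720 hPa: Δp = 285 hPa = 28500 Pa, q̄ = 0.013 kg/kg → 0.013 × 28500 / 9.8 = 37.81 mm
Layer 720–390 hPa: Δp = 330 hPa = 33000 Pa, q̄ = 0.0034 kg/kg → 0.0034 × 33000 / 9.8 = 11.45 mm
Layer 390–200 hPa: Δp = 190 hPa = 19000 Pa, q̄ = 0.00096 kg/kg → 0.00096 × 19000 / 9.8 = 1.86 mm
PW = 37.81 + 11.45 + 1.86 = 51.12 ≈ 51.1 mm.
Rainfall = ε × PW = 0.31 × 51.1 = 15.8 mm.

PW ≈ 51.1 mm; rainfall ≈ 15.8 mm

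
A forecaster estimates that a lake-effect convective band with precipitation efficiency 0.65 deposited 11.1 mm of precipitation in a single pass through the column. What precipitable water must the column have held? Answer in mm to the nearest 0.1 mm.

PW ≈ 17.1 mm

PW = precipitation / ε = 11.1 / 0.65 = 17.1 mm.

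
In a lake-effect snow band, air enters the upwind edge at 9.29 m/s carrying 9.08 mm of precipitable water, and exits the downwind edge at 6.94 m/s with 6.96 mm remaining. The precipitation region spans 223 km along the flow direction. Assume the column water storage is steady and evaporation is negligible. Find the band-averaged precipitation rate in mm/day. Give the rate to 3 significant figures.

Column moisture flux per unit crosswind length is F = V × PW.
Inflow: F_in = 9.29 × 9.08 = 84.3532 mm·m/s
Outflow: F_out = 6.94 × 6.96 = 48.3024 mm·m/s
Steady-state rate R = (F_in − F_out)/L = (84.3532 − 48.3024) / 223000 m = 1.617e-04 mm/s.
R = 1.617e-04 × 3600 × 24 = 14.0 mm/day.

R ≈ 14.0 mm/day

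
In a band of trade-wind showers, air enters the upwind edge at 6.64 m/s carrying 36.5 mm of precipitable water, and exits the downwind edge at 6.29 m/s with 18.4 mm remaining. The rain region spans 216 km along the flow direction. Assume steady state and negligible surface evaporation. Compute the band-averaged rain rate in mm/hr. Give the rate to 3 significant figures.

Column moisture flux per unit crosswind length is F = V × PW.
Inflow: F_in = 6.64 × 36.5 = 242.36 mm·m/s
Outflow: F_out = 6.29 × 18.4 = 115.736 mm·m/s
Steady-state rate R = (F_in − F_out)/L = (242.36 − 115.736) / 216000 m = 5.862e-04 mm/s.
R = 5.862e-04 × 3600 = 2.11 mm/hr.

R ≈ 2.11 mm/hr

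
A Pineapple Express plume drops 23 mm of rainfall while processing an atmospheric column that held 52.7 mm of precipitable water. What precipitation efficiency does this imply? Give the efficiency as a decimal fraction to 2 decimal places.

ε ≈ 0.44

ε = rainfall / PW = 23 / 52.7 = 0.44.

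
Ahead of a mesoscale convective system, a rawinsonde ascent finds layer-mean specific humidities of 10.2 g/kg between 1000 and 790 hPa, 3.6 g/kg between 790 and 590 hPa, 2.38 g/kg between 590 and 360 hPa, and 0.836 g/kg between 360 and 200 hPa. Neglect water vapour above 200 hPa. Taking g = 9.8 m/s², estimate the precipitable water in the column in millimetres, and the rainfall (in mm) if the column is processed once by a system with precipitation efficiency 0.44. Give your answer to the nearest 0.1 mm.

PW ≈ 36.2 mm; rainfall ≈ 15.9 mm

Precipitable water is the column-integrated vapour mass per unit area: PW = (1/g) Σ q̄ Δp, with q in kg/kg and Δp in Pa (1 kg/m² of water = 1 mm).
Layer 1000–790 hPa: Δp = 210 hPa = 21000 Pa, q̄ = 0.0102 kg/kg → 0.0102 × 21000 / 9.8 = 21.86 mm
Layer 790–590 hPa: Δp = 200 hPa = 20000 Pa, q̄ = 0.0036 kg/kg → 0.0036 × 20000 / 9.8 = 7.35 mm
Layer 590–360 hPa: Δp = 230 hPa = 23000 Pa, q̄ = 0.00238 kg/kg → 0.00238 × 23000 / 9.8 = 5.59 mm
Layer 360–200 hPa: Δp = 160 hPa = 16000 Pa, q̄ = 0.000836 kg/kg → 0.000836 × 16000 / 9.8 = 1.36 mm
PW = 21.86 + 7.35 + 5.59 + 1.36 = 36.16 ≈ 36.2 mm.
Rainfall = ε × PW = 0.44 × 36.2 = 15.9 mm.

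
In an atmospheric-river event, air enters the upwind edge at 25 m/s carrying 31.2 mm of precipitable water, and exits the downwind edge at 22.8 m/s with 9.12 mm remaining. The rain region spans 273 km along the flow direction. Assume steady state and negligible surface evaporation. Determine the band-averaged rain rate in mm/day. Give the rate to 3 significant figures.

Column moisture flux per unit crosswind length is F = V × PW.
Inflow: F_in = 25 × 31.2 = 780 mm·m/s
Outflow: F_out = 22.8 × 9.12 = 207.936 mm·m/s
Steady-state rate R = (F_in − F_out)/L = (780 − 207.936) / 273000 m = 2.095e-03 mm/s.
R = 2.095e-03 × 3600 × 24 = 181 mm/day.

R ≈ 181 mm/day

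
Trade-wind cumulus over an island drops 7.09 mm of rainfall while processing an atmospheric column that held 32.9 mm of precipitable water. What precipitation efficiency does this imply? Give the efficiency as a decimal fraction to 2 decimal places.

ε = rainfall / PW = 7.09 / 32.9 = 0.22.

ε ≈ 0.22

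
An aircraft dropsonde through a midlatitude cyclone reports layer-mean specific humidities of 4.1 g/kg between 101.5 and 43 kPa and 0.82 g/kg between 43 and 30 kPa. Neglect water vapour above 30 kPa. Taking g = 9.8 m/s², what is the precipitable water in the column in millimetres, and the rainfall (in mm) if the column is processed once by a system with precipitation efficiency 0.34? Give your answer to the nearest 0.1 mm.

PW ≈ 25.6 mm; rainfall ≈ 8.7 mm

Precipitable water is the column-integrated vapour mass per unit area: PW = (1/g) Σ q̄ Δp, with q in kg/kg and Δp in Pa (1 kg/m² of water = 1 mm).
Layer 101.5–43 kPa: Δp = 585 hPa = 58500 Pa, q̄ = 0.0041 kg/kg → 0.0041 × 58500 / 9.8 = 24.47 mm
Layer 43–30 kPa: Δp = 130 hPa = 13000 Pa, q̄ = 0.00082 kg/kg → 0.00082 × 13000 / 9.8 = 1.09 mm
PW = 24.47 + 1.09 = 25.56 ≈ 25.6 mm.
Rainfall = ε × PW = 0.34 × 25.6 = 8.7 mm.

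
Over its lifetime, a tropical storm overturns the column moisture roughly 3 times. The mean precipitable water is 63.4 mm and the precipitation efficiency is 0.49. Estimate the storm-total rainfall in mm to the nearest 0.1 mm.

rainfall ≈ 93.2 mm

Each cycle deposits ε × PW = 0.49 × 63.4 = 31.066 mm.
Over 3 cycles: 3 × 31.066 = 93.2 mm.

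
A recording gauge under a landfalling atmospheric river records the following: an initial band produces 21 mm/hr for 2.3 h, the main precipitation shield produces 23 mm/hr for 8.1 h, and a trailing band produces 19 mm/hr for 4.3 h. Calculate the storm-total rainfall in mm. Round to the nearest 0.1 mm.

total ≈ 316.3 mm

Total = Σ Rᵢ Δtᵢ = 21 × 2.3 + 23 × 8.1 + 19 × 4.3
      = 48.3 + 186.3 + 81.7 = 316.3 mm.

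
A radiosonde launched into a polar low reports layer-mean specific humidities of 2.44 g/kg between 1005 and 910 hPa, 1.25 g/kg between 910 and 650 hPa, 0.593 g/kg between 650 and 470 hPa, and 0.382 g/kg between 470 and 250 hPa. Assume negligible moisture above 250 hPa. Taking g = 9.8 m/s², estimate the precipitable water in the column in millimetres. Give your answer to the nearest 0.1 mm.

Precipitable water is the column-integrated vapour mass per unit area: PW = (1/g) Σ q̄ Δp, with q in kg/kg and Δp in Pa (1 kg/m² of water = 1 mm).
Layer 1005–910 hPa: Δp = 95 hPa = 9500 Pa, q̄ = 0.00244 kg/kg → 0.00244 × 9500 / 9.8 = 2.37 mm
Layer 910–650 hPa: Δp = 260 hPa = 26000 Pa, q̄ = 0.00125 kg/kg → 0.00125 × 26000 / 9.8 = 3.32 mm
Layer 650–470 hPa: Δp = 180 hPa = 18000 Pa, q̄ = 0.000593 kg/kg → 0.000593 × 18000 / 9.8 = 1.09 mm
Layer 470–250 hPa: Δp = 220 hPa = 22000 Pa, q̄ = 0.000382 kg/kg → 0.000382 × 22000 / 9.8 = 0.86 mm
PW = 2.37 + 3.32 + 1.09 + 0.86 = 7.64 ≈ 7.6 mm.

PW ≈ 7.6 mm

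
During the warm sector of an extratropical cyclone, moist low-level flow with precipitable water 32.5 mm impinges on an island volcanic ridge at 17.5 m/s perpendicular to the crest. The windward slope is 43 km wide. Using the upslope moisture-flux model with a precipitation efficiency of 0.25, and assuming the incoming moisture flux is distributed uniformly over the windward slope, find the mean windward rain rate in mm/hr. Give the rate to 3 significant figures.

R ≈ 11.9 mm/hr

Incoming column moisture flux per unit ridge length: F = V × PW = 17.5 × 32.5 = 568.75 mm·m/s.
Spread over the 43 km slope with efficiency ε = 0.25: R = ε·F/W = 0.25 × 568.75 / 43000 m = 3.307e-03 mm/s.
R = 3.307e-03 × 3600 = 11.9 mm/hr.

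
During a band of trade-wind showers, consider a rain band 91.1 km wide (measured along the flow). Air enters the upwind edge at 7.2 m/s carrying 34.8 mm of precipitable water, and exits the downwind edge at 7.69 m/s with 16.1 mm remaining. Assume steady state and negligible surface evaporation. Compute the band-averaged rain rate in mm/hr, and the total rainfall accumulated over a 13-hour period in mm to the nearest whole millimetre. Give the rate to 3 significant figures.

Column moisture flux per unit crosswind length is F = V × PW.
Inflow: F_in = 7.2 × 34.8 = 250.56 mm·m/s
Outflow: F_out = 7.69 × 16.1 = 123.809 mm·m/s
Steady-state rate R = (F_in − F_out)/L = (250.56 − 123.809) / 91100 m = 1.391e-03 mm/s.
R = 1.391e-03 × 3600 = 5.01 mm/hr.
Over 13 h: total = 5.01 × 13 = 65.13 ≈ 65 mm.

R ≈ 5.01 mm/hr; total ≈ 65 mm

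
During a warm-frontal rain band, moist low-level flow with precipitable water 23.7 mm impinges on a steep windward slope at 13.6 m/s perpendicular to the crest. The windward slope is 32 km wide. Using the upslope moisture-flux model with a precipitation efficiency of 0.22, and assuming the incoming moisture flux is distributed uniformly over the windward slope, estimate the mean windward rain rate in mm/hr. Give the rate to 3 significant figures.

R ≈ 7.98 mm/hr

Incoming column moisture flux per unit ridge length: F = V × PW = 13.6 × 23.7 = 322.32 mm·m/s.
Spread over the 32 km slope with efficiency ε = 0.22: R = ε·F/W = 0.22 × 322.32 / 32000 m = 2.216e-03 mm/s.
R = 2.216e-03 × 3600 = 7.98 mm/hr.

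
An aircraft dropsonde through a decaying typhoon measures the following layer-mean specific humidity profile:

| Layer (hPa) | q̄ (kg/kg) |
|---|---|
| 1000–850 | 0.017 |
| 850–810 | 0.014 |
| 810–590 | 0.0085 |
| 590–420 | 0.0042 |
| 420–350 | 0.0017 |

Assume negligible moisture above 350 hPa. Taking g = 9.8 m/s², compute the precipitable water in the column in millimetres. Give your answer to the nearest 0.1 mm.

Precipitable water is the column-integrated vapour mass per unit area: PW = (1/g) Σ q̄ Δp, with q in kg/kg and Δp in Pa (1 kg/m² of water = 1 mm).
Layer 1000–850 hPa: Δp = 150 hPa = 15000 Pa, q̄ = 0.017 kg/kg → 0.017 × 15000 / 9.8 = 26.02 mm
Layer 850–810 hPa: Δp = 40 hPa = 4000 Pa, q̄ = 0.014 kg/kg → 0.014 × 4000 / 9.8 = 5.71 mm
Layer 810–590 hPa: Δp = 220 hPa = 22000 Pa, q̄ = 0.0085 kg/kg → 0.0085 × 22000 / 9.8 = 19.08 mm
Layer 590–420 hPa: Δp = 170 hPa = 17000 Pa, q̄ = 0.0042 kg/kg → 0.0042 × 17000 / 9.8 = 7.29 mm
Layer 420–350 hPa: Δp = 70 hPa = 7000 Pa, q̄ = 0.0017 kg/kg → 0.0017 × 7000 / 9.8 = 1.21 mm
PW = 26.02 + 5.71 + 19.08 + 7.29 + 1.21 = 59.31 ≈ 59.3 mm.

PW ≈ 59.3 mm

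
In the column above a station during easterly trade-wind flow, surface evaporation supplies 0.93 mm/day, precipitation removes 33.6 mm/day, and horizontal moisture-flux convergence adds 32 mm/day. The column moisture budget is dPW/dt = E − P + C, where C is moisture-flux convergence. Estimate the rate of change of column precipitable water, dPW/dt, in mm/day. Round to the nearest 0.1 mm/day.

dPW/dt ≈ -0.7 mm/day

dPW/dt = E − P + C = 0.93 − 33.6 + (32) = -0.7 mm/day.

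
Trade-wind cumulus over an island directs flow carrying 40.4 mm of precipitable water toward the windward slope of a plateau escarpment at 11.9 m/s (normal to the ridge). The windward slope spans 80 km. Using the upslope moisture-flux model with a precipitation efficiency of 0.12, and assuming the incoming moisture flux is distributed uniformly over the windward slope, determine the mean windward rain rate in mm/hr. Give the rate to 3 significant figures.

R ≈ 2.60 mm/hr

Incoming column moisture flux per unit ridge length: F = V × PW = 11.9 × 40.4 = 480.76 mm·m/s.
Spread over the 80 km slope with efficiency ε = 0.12: R = ε·F/W = 0.12 × 480.76 / 80000 m = 7.211e-04 mm/s.
R = 7.211e-04 × 3600 = 2.60 mm/hr.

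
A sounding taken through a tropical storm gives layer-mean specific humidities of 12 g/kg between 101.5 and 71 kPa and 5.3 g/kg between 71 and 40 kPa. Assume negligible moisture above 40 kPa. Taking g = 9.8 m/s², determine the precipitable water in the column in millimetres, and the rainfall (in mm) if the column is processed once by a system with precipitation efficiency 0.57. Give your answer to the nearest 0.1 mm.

PW ≈ 54.1 mm; rainfall ≈ 30.8 mm

Precipitable water is the column-integrated vapour mass per unit area: PW = (1/g) Σ q̄ Δp, with q in kg/kg and Δp in Pa (1 kg/m² of water = 1 mm).
Layer 101.5–71 kPa: Δp = 305 hPa = 30500 Pa, q̄ = 0.012 kg/kg → 0.012 × 30500 / 9.8 = 37.35 mm
Layer 71–40 kPa: Δp = 310 hPa = 31000 Pa, q̄ = 0.0053 kg/kg → 0.0053 × 31000 / 9.8 = 16.77 mm
PW = 37.35 + 16.77 = 54.12 ≈ 54.1 mm.
Rainfall = ε × PW = 0.57 × 54.1 = 30.8 mm.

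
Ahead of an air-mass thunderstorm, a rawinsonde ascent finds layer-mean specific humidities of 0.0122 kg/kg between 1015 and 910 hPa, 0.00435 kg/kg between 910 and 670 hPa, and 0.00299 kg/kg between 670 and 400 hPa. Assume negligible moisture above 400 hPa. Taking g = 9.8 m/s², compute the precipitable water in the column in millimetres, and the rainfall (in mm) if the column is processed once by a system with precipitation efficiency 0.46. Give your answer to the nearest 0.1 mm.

Precipitable water is the column-integrated vapour mass per unit area: PW = (1/g) Σ q̄ Δp, with q in kg/kg and Δp in Pa (1 kg/m² of water = 1 mm).
Layer 1015–910 hPa: Δp = 105 hPa = 10500 Pa, q̄ = 0.0122 kg/kg → 0.0122 × 10500 / 9.8 = 13.07 mm
Layer 910–670 hPa: Δp = 240 hPa = 24000 Pa, q̄ = 0.00435 kg/kg → 0.00435 × 24000 / 9.8 = 10.65 mm
Layer 670–400 hPa: Δp = 270 hPa = 27000 Pa, q̄ = 0.00299 kg/kg → 0.00299 × 27000 / 9.8 = 8.24 mm
PW = 13.07 + 10.65 + 8.24 = 31.96 ≈ 32.0 mm.
Rainfall = ε × PW = 0.46 × 32.0 = 14.7 mm.

PW ≈ 32.0 mm; rainfall ≈ 14.7 mm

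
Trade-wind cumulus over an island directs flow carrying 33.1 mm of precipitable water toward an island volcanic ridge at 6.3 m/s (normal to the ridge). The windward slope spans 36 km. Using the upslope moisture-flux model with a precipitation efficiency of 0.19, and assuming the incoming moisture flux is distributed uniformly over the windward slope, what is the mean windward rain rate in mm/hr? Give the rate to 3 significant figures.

R ≈ 3.96 mm/hr

Incoming column moisture flux per unit ridge length: F = V × PW = 6.3 × 33.1 = 208.53 mm·m/s.
Spread over the 36 km slope with efficiency ε = 0.19: R = ε·F/W = 0.19 × 208.53 / 36000 m = 1.101e-03 mm/s.
R = 1.101e-03 × 3600 = 3.96 mm/hr.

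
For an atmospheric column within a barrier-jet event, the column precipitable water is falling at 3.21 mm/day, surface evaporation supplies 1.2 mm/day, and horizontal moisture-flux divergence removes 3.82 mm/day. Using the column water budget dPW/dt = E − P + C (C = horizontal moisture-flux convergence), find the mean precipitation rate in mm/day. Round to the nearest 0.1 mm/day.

P ≈ 0.6 mm/day

dPW/dt = -3.21 mm/day.
P = E + C − dPW/dt = 1.2 + (-3.82) − (-3.21) = 0.6 mm/day.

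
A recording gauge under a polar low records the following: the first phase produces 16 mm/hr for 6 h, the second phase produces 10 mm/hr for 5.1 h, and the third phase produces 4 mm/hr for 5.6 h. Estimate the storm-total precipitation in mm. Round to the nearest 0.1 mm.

Total = Σ Rᵢ Δtᵢ = 16 × 6 + 10 × 5.1 + 4 × 5.6
      = 96 + 51 + 22.4 = 169.4 mm.

total ≈ 169.4 mm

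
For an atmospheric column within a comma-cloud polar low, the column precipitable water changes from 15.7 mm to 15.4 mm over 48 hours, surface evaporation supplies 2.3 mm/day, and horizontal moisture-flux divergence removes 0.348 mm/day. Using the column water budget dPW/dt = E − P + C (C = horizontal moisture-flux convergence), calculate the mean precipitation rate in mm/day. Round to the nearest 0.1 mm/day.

P ≈ 2.1 mm/day

dPW/dt = (15.4 − 15.7) mm / (48/24 day) = -0.150 mm/day.
P = E + C − dPW/dt = 2.3 + (-0.348) − (-0.150) = 2.1 mm/day.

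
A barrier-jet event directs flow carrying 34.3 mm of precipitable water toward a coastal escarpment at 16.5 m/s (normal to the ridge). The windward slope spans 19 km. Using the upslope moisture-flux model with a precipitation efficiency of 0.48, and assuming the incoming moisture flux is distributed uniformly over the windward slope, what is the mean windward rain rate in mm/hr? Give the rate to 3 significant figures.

R ≈ 51.5 mm/hr

Incoming column moisture flux per unit ridge length: F = V × PW = 16.5 × 34.3 = 565.95 mm·m/s.
Spread over the 19 km slope with efficiency ε = 0.48: R = ε·F/W = 0.48 × 565.95 / 19000 m = 1.430e-02 mm/s.
R = 1.430e-02 × 3600 = 51.5 mm/hr.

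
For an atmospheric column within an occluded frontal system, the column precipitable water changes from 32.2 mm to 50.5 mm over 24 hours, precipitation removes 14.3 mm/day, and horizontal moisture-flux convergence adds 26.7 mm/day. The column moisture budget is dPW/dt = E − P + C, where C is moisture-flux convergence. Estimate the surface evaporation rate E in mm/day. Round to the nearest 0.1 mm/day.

E ≈ 5.9 mm/day

dPW/dt = (50.5 − 32.2) mm / (24/24 day) = +18.300 mm/day.
E = dPW/dt + P − C = (+18.300) + 14.3 − (26.7) = 5.9 mm/day.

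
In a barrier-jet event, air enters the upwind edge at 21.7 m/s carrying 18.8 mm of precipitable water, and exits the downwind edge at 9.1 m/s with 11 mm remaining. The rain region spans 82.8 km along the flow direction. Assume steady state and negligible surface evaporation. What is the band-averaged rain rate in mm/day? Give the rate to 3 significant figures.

R ≈ 321 mm/day

Column moisture flux per unit crosswind length is F = V × PW.
Inflow: F_in = 21.7 × 18.8 = 407.96 mm·m/s
Outflow: F_out = 9.1 × 11 = 100.1 mm·m/s
Steady-state rate R = (F_in − F_out)/L = (407.96 − 100.1) / 82800 m = 3.718e-03 mm/s.
R = 3.718e-03 × 3600 × 24 = 321 mm/day.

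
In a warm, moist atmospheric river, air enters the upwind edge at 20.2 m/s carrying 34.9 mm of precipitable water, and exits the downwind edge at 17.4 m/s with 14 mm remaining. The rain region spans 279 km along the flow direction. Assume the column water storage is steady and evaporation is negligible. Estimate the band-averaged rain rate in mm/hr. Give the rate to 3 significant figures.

Column moisture flux per unit crosswind length is F = V × PW.
Inflow: F_in = 20.2 × 34.9 = 704.98 mm·m/s
Outflow: F_out = 17.4 × 14 = 243.6 mm·m/s
Steady-state rate R = (F_in − F_out)/L = (704.98 − 243.6) / 279000 m = 1.654e-03 mm/s.
R = 1.654e-03 × 3600 = 5.95 mm/hr.

R ≈ 5.95 mm/hr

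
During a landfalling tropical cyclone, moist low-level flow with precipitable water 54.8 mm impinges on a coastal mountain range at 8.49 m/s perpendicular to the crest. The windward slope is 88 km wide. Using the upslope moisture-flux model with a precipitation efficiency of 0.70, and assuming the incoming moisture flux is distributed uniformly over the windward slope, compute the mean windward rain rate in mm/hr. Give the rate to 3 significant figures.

Incoming column moisture flux per unit ridge length: F = V × PW = 8.49 × 54.8 = 465.252 mm·m/s.
Spread over the 88 km slope with efficiency ε = 0.70: R = ε·F/W = 0.70 × 465.252 / 88000 m = 3.701e-03 mm/s.
R = 3.701e-03 × 3600 = 13.3 mm/hr.

R ≈ 13.3 mm/hr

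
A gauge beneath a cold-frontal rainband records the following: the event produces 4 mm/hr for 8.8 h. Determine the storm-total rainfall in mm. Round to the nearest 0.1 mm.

Total = Σ Rᵢ Δtᵢ = 4 × 8.8
      = 35.2 = 35.2 mm.

total ≈ 35.2 mm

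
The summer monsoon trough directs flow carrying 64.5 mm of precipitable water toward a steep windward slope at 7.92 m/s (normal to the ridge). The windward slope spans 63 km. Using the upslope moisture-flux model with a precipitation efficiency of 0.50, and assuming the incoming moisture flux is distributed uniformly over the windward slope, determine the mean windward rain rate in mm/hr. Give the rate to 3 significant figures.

R ≈ 14.6 mm/hr

Incoming column moisture flux per unit ridge length: F = V × PW = 7.92 × 64.5 = 510.84 mm·m/s.
Spread over the 63 km slope with efficiency ε = 0.50: R = ε·F/W = 0.50 × 510.84 / 63000 m = 4.054e-03 mm/s.
R = 4.054e-03 × 3600 = 14.6 mm/hr.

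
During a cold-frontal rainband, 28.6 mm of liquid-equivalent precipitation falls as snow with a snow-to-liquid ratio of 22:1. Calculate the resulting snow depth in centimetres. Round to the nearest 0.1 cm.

Snow depth = liquid × ratio = 28.6 mm × 22 = 629.2 mm = 62.9 cm.

snow depth ≈ 62.9 cm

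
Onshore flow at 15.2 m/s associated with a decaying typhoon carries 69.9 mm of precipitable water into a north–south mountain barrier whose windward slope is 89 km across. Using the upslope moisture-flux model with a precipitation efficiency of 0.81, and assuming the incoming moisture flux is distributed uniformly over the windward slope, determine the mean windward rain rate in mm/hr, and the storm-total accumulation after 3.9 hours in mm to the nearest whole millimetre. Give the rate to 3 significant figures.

Incoming column moisture flux per unit ridge length: F = V × PW = 15.2 × 69.9 = 1062.48 mm·m/s.
Spread over the 89 km slope with efficiency ε = 0.81: R = ε·F/W = 0.81 × 1062.48 / 89000 m = 9.670e-03 mm/s.
R = 9.670e-03 × 3600 = 34.8 mm/hr.
Over 3.9 h: total = 34.8 × 3.9 = 135.72 ≈ 136 mm.

R ≈ 34.8 mm/hr; total ≈ 136 mm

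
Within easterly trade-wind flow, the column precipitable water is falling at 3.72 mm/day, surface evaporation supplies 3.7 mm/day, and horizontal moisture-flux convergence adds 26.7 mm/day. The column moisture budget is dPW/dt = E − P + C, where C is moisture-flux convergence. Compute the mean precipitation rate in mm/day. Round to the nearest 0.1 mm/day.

dPW/dt = -3.72 mm/day.
P = E + C − dPW/dt = 3.7 + (26.7) − (-3.72) = 34.1 mm/day.

P ≈ 34.1 mm/day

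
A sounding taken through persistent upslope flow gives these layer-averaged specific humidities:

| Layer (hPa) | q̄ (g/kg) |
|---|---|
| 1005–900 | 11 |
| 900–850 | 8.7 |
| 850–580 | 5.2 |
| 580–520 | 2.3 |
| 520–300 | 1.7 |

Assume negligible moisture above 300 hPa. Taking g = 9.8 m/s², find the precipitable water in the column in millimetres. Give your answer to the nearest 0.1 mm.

PW ≈ 35.8 mm

Precipitable water is the column-integrated vapour mass per unit area: PW = (1/g) Σ q̄ Δp, with q in kg/kg and Δp in Pa (1 kg/m² of water = 1 mm).
Layer 1005–900 hPa: Δp = 105 hPa = 10500 Pa, q̄ = 0.011 kg/kg → 0.011 × 10500 / 9.8 = 11.79 mm
Layer 900–850 hPa: Δp = 50 hPa = 5000 Pa, q̄ = 0.0087 kg/kg → 0.0087 × 5000 / 9.8 = 4.44 mm
Layer 850–580 hPa: Δp = 270 hPa = 27000 Pa, q̄ = 0.0052 kg/kg → 0.0052 × 27000 / 9.8 = 14.33 mm
Layer 580–520 hPa: Δp = 60 hPa = 6000 Pa, q̄ = 0.0023 kg/kg → 0.0023 × 6000 / 9.8 = 1.41 mm
Layer 520–300 hPa: Δp = 220 hPa = 22000 Pa, q̄ = 0.0017 kg/kg → 0.0017 × 22000 / 9.8 = 3.82 mm
PW = 11.79 + 4.44 + 14.33 + 1.41 + 3.82 = 35.79 ≈ 35.8 mm.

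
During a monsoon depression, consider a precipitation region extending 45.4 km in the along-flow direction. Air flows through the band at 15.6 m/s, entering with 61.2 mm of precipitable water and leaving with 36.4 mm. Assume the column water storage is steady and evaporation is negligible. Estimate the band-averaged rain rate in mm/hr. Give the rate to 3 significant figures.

Column moisture flux per unit crosswind length is F = V × PW.
Inflow: F_in = 15.6 × 61.2 = 954.72 mm·m/s
Outflow: F_out = 15.6 × 36.4 = 567.84 mm·m/s
Steady-state rate R = (F_in − F_out)/L = (954.72 − 567.84) / 45400 m = 8.522e-03 mm/s.
R = 8.522e-03 × 3600 = 30.7 mm/hr.

R ≈ 30.7 mm/hr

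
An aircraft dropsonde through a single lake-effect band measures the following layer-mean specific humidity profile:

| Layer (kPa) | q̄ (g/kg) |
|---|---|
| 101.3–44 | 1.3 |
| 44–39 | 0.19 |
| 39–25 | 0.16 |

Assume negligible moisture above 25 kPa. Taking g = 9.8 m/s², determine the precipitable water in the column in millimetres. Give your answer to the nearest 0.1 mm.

PW ≈ 7.9 mm

Precipitable water is the column-integrated vapour mass per unit area: PW = (1/g) Σ q̄ Δp, with q in kg/kg and Δp in Pa (1 kg/m² of water = 1 mm).
Layer 101.3–44 kPa: Δp = 573 hPa = 57300 Pa, q̄ = 0.0013 kg/kg → 0.0013 × 57300 / 9.8 = 7.60 mm
Layer 44–39 kPa: Δp = 50 hPa = 5000 Pa, q̄ = 0.00019 kg/kg → 0.00019 × 5000 / 9.8 = 0.10 mm
Layer 39–25 kPa: Δp = 140 hPa = 14000 Pa, q̄ = 0.00016 kg/kg → 0.00016 × 14000 / 9.8 = 0.23 mm
PW = 7.60 + 0.10 + 0.23 = 7.93 ≈ 7.9 mm.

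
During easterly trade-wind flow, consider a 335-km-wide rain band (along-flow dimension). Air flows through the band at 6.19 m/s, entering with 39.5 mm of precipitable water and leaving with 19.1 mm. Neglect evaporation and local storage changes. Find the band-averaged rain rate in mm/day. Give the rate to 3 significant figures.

Column moisture flux per unit crosswind length is F = V × PW.
Inflow: F_in = 6.19 × 39.5 = 244.505 mm·m/s
Outflow: F_out = 6.19 × 19.1 = 118.229 mm·m/s
Steady-state rate R = (F_in − F_out)/L = (244.505 − 118.229) / 335000 m = 3.769e-04 mm/s.
R = 3.769e-04 × 3600 × 24 = 32.6 mm/day.

R ≈ 32.6 mm/day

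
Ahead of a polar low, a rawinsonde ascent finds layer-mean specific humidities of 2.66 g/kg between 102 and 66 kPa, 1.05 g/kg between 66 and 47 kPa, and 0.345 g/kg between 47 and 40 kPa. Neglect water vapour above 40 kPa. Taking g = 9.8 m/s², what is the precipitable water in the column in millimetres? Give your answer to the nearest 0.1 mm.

Precipitable water is the column-integrated vapour mass per unit area: PW = (1/g) Σ q̄ Δp, with q in kg/kg and Δp in Pa (1 kg/m² of water = 1 mm).
Layer 102–66 kPa: Δp = 360 hPa = 36000 Pa, q̄ = 0.00266 kg/kg → 0.00266 × 36000 / 9.8 = 9.77 mm
Layer 66–47 kPa: Δp = 190 hPa = 19000 Pa, q̄ = 0.00105 kg/kg → 0.00105 × 19000 / 9.8 = 2.04 mm
Layer 47–40 kPa: Δp = 70 hPa = 7000 Pa, q̄ = 0.000345 kg/kg → 0.000345 × 7000 / 9.8 = 0.25 mm
PW = 9.77 + 2.04 + 0.25 = 12.06 ≈ 12.1 mm.

PW ≈ 12.1 mm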